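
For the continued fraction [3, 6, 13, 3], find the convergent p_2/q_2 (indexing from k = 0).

250/79

Using pₖ = aₖpₖ₋₁ + pₖ₋₂, qₖ = aₖqₖ₋₁ + qₖ₋₂ (with p₋₁=1, p₋₂=0, q₋₁=0, q₋₂=1):
  k=0: a=3, p=3, q=1
  k=1: a=6, p=19, q=6
  k=2: a=13, p=250, q=79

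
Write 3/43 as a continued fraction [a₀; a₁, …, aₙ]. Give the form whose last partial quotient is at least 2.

3 = 0·43 + 3
43 = 14·3 + 1
3 = 3·1 + 0  (stop)
So 3/43 = [0; 14, 3].

[0; 14, 3]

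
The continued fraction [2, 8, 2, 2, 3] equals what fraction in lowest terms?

303/143

Fold from the inside: start with 3/1.
  2 + 1/3 = 7/3
  2 + 3/7 = 17/7
  8 + 7/17 = 143/17
  2 + 17/143 = 303/143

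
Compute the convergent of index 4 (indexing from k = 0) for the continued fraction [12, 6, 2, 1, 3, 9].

Using pₖ = aₖpₖ₋₁ + pₖ₋₂, qₖ = aₖqₖ₋₁ + qₖ₋₂ (with p₋₁=1, p₋₂=0, q₋₁=0, q₋₂=1):
  k=0: a=12, p=12, q=1
  k=1: a=6, p=73, q=6
  k=2: a=2, p=158, q=13
  k=3: a=1, p=231, q=19
  k=4: a=3, p=851, q=70

851/70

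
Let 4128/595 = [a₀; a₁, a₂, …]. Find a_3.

12

4128 = 6·595 + 558   →  a_0 = 6
595 = 1·558 + 37   →  a_1 = 1
558 = 15·37 + 3   →  a_2 = 15
37 = 12·3 + 1   →  a_3 = 12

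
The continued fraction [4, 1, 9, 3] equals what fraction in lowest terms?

152/31

Using pₖ = aₖpₖ₋₁ + pₖ₋₂ and qₖ = aₖqₖ₋₁ + qₖ₋₂:
  k=0: a=4, p=4, q=1
  k=1: a=1, p=5, q=1
  k=2: a=9, p=49, q=10
  k=3: a=3, p=152, q=31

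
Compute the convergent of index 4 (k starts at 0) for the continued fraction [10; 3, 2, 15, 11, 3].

12293/1195

Using pₖ = aₖpₖ₋₁ + pₖ₋₂, qₖ = aₖqₖ₋₁ + qₖ₋₂ (with p₋₁=1, p₋₂=0, q₋₁=0, q₋₂=1):
  k=0: a=10, p=10, q=1
  k=1: a=3, p=31, q=3
  k=2: a=2, p=72, q=7
  k=3: a=15, p=1111, q=108
  k=4: a=11, p=12293, q=1195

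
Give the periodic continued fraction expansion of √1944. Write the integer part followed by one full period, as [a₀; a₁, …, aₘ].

[44; 11, 88]

a₀ = ⌊√1944⌋ = 44.
With m₀=0, d₀=1 and mₖ₊₁ = dₖaₖ − mₖ, dₖ₊₁ = (n − mₖ₊₁²)/dₖ, aₖ₊₁ = ⌊(a₀+mₖ₊₁)/dₖ₊₁⌋:
  k=1: m=44, d=8, a=11
  k=2: m=44, d=1, a=88
d=1 and a=2a₀=88 at k=2, so the next step gives (m, d) = (44, 8) again — its k=1 value — and the period has length 2.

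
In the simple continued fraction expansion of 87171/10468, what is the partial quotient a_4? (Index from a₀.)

87171 = 8·10468 + 3427   →  a_0 = 8
10468 = 3·3427 + 187   →  a_1 = 3
3427 = 18·187 + 61   →  a_2 = 18
187 = 3·61 + 4   →  a_3 = 3
61 = 15·4 + 1   →  a_4 = 15

15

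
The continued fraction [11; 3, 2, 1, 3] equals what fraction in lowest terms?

Fold from the inside: start with 3/1.
  1 + 1/3 = 4/3
  2 + 3/4 = 11/4
  3 + 4/11 = 37/11
  11 + 11/37 = 418/37

418/37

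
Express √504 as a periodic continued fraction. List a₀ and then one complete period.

a₀ = ⌊√504⌋ = 22.

[22; 2, 4, 2, 44]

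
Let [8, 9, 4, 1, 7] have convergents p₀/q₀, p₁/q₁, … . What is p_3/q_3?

Using pₖ = aₖpₖ₋₁ + pₖ₋₂, qₖ = aₖqₖ₋₁ + qₖ₋₂ (with p₋₁=1, p₋₂=0, q₋₁=0, q₋₂=1):
  k=0: a=8, p=8, q=1
  k=1: a=9, p=73, q=9
  k=2: a=4, p=300, q=37
  k=3: a=1, p=373, q=46

373/46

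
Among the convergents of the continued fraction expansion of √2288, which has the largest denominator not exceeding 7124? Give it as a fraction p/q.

√2288 = [47; 1, 4, 1, 94, …] (period length 4).
Convergents:
  p_0/q_0 = 47/1
  p_1/q_1 = 48/1
  p_2/q_2 = 239/5
  p_3/q_3 = 287/6
  p_4/q_4 = 27217/569
  p_5/q_5 = 27504/575
  p_6/q_6 = 137233/2869
  p_7/q_7 = 164737/3444
  p_8/q_8 = 15622511/326605
q_7 = 3444 ≤ 7124 < 326605 = q_8, so the answer is 164737/3444.

164737/3444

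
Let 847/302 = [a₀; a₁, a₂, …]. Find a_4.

847 = 2·302 + 243   →  a_0 = 2
302 = 1·243 + 59   →  a_1 = 1
243 = 4·59 + 7   →  a_2 = 4
59 = 8·7 + 3   →  a_3 = 8
7 = 2·3 + 1   →  a_4 = 2

2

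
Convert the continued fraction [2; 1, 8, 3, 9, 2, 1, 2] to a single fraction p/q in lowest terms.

6283/2172

Using pₖ = aₖpₖ₋₁ + pₖ₋₂ and qₖ = aₖqₖ₋₁ + qₖ₋₂:
  k=0: a=2, p=2, q=1
  k=1: a=1, p=3, q=1
  k=2: a=8, p=26, q=9
  k=3: a=3, p=81, q=28
  k=4: a=9, p=755, q=261
  k=5: a=2, p=1591, q=550
  k=6: a=1, p=2346, q=811
  k=7: a=2, p=6283, q=2172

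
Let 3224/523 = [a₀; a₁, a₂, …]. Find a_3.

3

3224 = 6·523 + 86   →  a_0 = 6
523 = 6·86 + 7   →  a_1 = 6
86 = 12·7 + 2   →  a_2 = 12
7 = 3·2 + 1   →  a_3 = 3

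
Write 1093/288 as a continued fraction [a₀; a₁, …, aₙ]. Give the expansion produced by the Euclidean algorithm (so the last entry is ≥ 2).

1093 = 3×288 + 229
288 = 1×229 + 59
229 = 3×59 + 52
59 = 1×52 + 7
52 = 7×7 + 3
7 = 2×3 + 1
3 = 3×1 + 0  (stop)
So 1093/288 = [3; 1, 3, 1, 7, 2, 3].

[3; 1, 3, 1, 7, 2, 3]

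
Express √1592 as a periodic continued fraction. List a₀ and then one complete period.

[39; 1, 8, 1, 78]

a₀ = ⌊√1592⌋ = 39.
With m₀=0, d₀=1 and mₖ₊₁ = dₖaₖ − mₖ, dₖ₊₁ = (n − mₖ₊₁²)/dₖ, aₖ₊₁ = ⌊(a₀+mₖ₊₁)/dₖ₊₁⌋:
  k=1: m=39, d=71, a=1
  k=2: m=32, d=8, a=8
  k=3: m=32, d=71, a=1
  k=4: m=39, d=1, a=78
d=1 and a=2a₀=78 at k=4, so the next step gives (m, d) = (39, 71) again — its k=1 value — and the period has length 4.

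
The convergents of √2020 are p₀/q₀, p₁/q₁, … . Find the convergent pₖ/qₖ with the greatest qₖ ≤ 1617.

√2020 = [44; 1, 16, 1, 88, …] (period length 4).
Convergents:
  p_0/q_0 = 44/1
  p_1/q_1 = 45/1
  p_2/q_2 = 764/17
  p_3/q_3 = 809/18
  p_4/q_4 = 71956/1601
  p_5/q_5 = 72765/1619
q_4 = 1601 ≤ 1617 < 1619 = q_5, so the answer is 71956/1601.

71956/1601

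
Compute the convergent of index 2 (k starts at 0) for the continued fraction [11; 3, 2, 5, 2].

Using pₖ = aₖpₖ₋₁ + pₖ₋₂, qₖ = aₖqₖ₋₁ + qₖ₋₂ (with p₋₁=1, p₋₂=0, q₋₁=0, q₋₂=1):
  k=0: a=11, p=11, q=1
  k=1: a=3, p=34, q=3
  k=2: a=2, p=79, q=7

79/7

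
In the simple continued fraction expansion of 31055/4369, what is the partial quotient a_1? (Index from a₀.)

31055 = 7·4369 + 472   →  a_0 = 7
4369 = 9·472 + 121   →  a_1 = 9

9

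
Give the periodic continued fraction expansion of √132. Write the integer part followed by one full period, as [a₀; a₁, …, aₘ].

[11; 2, 22]

a₀ = ⌊√132⌋ = 11.
With m₀=0, d₀=1 and mₖ₊₁ = dₖaₖ − mₖ, dₖ₊₁ = (n − mₖ₊₁²)/dₖ, aₖ₊₁ = ⌊(a₀+mₖ₊₁)/dₖ₊₁⌋:
  k=1: m=11, d=11, a=2
  k=2: m=11, d=1, a=22
d=1 and a=2a₀=22 at k=2, so the next step gives (m, d) = (11, 11) again — its k=1 value — and the period has length 2.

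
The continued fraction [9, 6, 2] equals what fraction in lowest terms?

Fold from the inside: start with 2/1.
  6 + 1/2 = 13/2
  9 + 2/13 = 119/13

119/13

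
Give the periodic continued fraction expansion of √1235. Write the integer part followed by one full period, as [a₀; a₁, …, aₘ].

a₀ = ⌊√1235⌋ = 35.
With m₀=0, d₀=1 and mₖ₊₁ = dₖaₖ − mₖ, dₖ₊₁ = (n − mₖ₊₁²)/dₖ, aₖ₊₁ = ⌊(a₀+mₖ₊₁)/dₖ₊₁⌋:
  k=1: m=35, d=10, a=7
  k=2: m=35, d=1, a=70
d=1 and a=2a₀=70 at k=2, so the next step gives (m, d) = (35, 10) again — its k=1 value — and the period has length 2.

[35; 7, 70]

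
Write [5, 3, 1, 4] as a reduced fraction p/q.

Using pₖ = aₖpₖ₋₁ + pₖ₋₂ and qₖ = aₖqₖ₋₁ + qₖ₋₂:
  k=0: a=5, p=5, q=1
  k=1: a=3, p=16, q=3
  k=2: a=1, p=21, q=4
  k=3: a=4, p=100, q=19

100/19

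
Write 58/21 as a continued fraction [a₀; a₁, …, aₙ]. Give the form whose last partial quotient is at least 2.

[2; 1, 3, 5]

58 = 2*21 + 16
21 = 1*16 + 5
16 = 3*5 + 1
5 = 5*1 + 0  (stop)
So 58/21 = [2; 1, 3, 5].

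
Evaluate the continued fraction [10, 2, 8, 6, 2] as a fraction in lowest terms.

2356/225

Fold from the inside: start with 2/1.
  6 + 1/2 = 13/2
  8 + 2/13 = 106/13
  2 + 13/106 = 225/106
  10 + 106/225 = 2356/225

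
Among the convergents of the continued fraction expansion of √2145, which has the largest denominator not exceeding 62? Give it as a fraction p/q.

√2145 = [46; 3, 5, 2, 5, 3, 92, …] (period length 6).
Convergents:
  p_0/q_0 = 46/1
  p_1/q_1 = 139/3
  p_2/q_2 = 741/16
  p_3/q_3 = 1621/35
  p_4/q_4 = 8846/191
q_3 = 35 ≤ 62 < 191 = q_4, so the answer is 1621/35.

1621/35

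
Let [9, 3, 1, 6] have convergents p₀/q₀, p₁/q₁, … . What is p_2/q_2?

37/4

Using pₖ = aₖpₖ₋₁ + pₖ₋₂, qₖ = aₖqₖ₋₁ + qₖ₋₂ (with p₋₁=1, p₋₂=0, q₋₁=0, q₋₂=1):
  k=0: a=9, p=9, q=1
  k=1: a=3, p=28, q=3
  k=2: a=1, p=37, q=4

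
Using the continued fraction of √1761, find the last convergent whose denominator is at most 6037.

98658/2351

√1761 = [41; 1, 26, 1, 82, …] (period length 4).
Convergents:
  p_0/q_0 = 41/1
  p_1/q_1 = 42/1
  p_2/q_2 = 1133/27
  p_3/q_3 = 1175/28
  p_4/q_4 = 97483/2323
  p_5/q_5 = 98658/2351
  p_6/q_6 = 2662591/63449
q_5 = 2351 ≤ 6037 < 63449 = q_6, so the answer is 98658/2351.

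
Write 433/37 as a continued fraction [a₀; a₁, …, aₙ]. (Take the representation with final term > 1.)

433 = 11·37 + 26
37 = 1·26 + 11
26 = 2·11 + 4
11 = 2·4 + 3
4 = 1·3 + 1
3 = 3·1 + 0  (stop)
So 433/37 = [11; 1, 2, 2, 1, 3].

[11; 1, 2, 2, 1, 3]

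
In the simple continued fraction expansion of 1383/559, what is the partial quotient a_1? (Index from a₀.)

2

1383 = 2·559 + 265   →  a_0 = 2
559 = 2·265 + 29   →  a_1 = 2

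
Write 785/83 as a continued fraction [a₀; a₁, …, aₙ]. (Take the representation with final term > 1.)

[9; 2, 5, 2, 3]

785 = 9×83 + 38
83 = 2×38 + 7
38 = 5×7 + 3
7 = 2×3 + 1
3 = 3×1 + 0  (stop)
So 785/83 = [9; 2, 5, 2, 3].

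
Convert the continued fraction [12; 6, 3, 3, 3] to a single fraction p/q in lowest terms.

Using pₖ = aₖpₖ₋₁ + pₖ₋₂ and qₖ = aₖqₖ₋₁ + qₖ₋₂:
  k=0: a=12, p=12, q=1
  k=1: a=6, p=73, q=6
  k=2: a=3, p=231, q=19
  k=3: a=3, p=766, q=63
  k=4: a=3, p=2529, q=208

2529/208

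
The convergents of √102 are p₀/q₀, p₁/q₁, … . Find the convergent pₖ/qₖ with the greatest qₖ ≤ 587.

√102 = [10; 10, 20, …] (period length 2).
Convergents:
  p_0/q_0 = 10/1
  p_1/q_1 = 101/10
  p_2/q_2 = 2030/201
  p_3/q_3 = 20401/2020
q_2 = 201 ≤ 587 < 2020 = q_3, so the answer is 2030/201.

2030/201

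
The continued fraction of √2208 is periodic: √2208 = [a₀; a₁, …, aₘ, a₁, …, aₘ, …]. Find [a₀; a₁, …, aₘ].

a₀ = ⌊√2208⌋ = 46.
With m₀=0, d₀=1 and mₖ₊₁ = dₖaₖ − mₖ, dₖ₊₁ = (n − mₖ₊₁²)/dₖ, aₖ₊₁ = ⌊(a₀+mₖ₊₁)/dₖ₊₁⌋:
  k=1: m=46, d=92, a=1
  k=2: m=46, d=1, a=92
d=1 and a=2a₀=92 at k=2, so the next step gives (m, d) = (46, 92) again — its k=1 value — and the period has length 2.

[46; 1, 92]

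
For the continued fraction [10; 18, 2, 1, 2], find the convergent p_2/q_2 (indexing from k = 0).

372/37

Using pₖ = aₖpₖ₋₁ + pₖ₋₂, qₖ = aₖqₖ₋₁ + qₖ₋₂ (with p₋₁=1, p₋₂=0, q₋₁=0, q₋₂=1):
  k=0: a=10, p=10, q=1
  k=1: a=18, p=181, q=18
  k=2: a=2, p=372, q=37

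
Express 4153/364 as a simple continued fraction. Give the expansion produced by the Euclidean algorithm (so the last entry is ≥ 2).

[11; 2, 2, 3, 1, 7, 2]

4153 = 11·364 + 149
364 = 2·149 + 66
149 = 2·66 + 17
66 = 3·17 + 15
17 = 1·15 + 2
15 = 7·2 + 1
2 = 2·1 + 0  (stop)
So 4153/364 = [11; 2, 2, 3, 1, 7, 2].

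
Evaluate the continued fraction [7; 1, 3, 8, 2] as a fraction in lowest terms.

Fold from the inside: start with 2/1.
  8 + 1/2 = 17/2
  3 + 2/17 = 53/17
  1 + 17/53 = 70/53
  7 + 53/70 = 543/70

543/70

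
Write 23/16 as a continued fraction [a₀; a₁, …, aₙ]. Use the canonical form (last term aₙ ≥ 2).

23 = 1×16 + 7
16 = 2×7 + 2
7 = 3×2 + 1
2 = 2×1 + 0  (stop)
So 23/16 = [1; 2, 3, 2].

[1; 2, 3, 2]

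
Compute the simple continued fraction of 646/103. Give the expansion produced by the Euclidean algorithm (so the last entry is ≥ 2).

646 = 6*103 + 28
103 = 3*28 + 19
28 = 1*19 + 9
19 = 2*9 + 1
9 = 9*1 + 0  (stop)
So 646/103 = [6; 3, 1, 2, 9].

[6; 3, 1, 2, 9]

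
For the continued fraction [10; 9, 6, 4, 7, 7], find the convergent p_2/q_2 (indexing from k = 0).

556/55

Using pₖ = aₖpₖ₋₁ + pₖ₋₂, qₖ = aₖqₖ₋₁ + qₖ₋₂ (with p₋₁=1, p₋₂=0, q₋₁=0, q₋₂=1):
  k=0: a=10, p=10, q=1
  k=1: a=9, p=91, q=9
  k=2: a=6, p=556, q=55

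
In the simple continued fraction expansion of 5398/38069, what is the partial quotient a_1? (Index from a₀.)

5398 = 0·38069 + 5398   →  a_0 = 0
38069 = 7·5398 + 283   →  a_1 = 7

7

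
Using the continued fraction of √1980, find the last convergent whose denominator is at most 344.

√1980 = [44; 2, 88, …] (period length 2).
Convergents:
  p_0/q_0 = 44/1
  p_1/q_1 = 89/2
  p_2/q_2 = 7876/177
  p_3/q_3 = 15841/356
q_2 = 177 ≤ 344 < 356 = q_3, so the answer is 7876/177.

7876/177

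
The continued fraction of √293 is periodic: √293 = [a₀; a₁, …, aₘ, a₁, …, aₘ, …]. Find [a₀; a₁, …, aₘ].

[17; 8, 1, 1, 8, 34]

a₀ = ⌊√293⌋ = 17.
With m₀=0, d₀=1 and mₖ₊₁ = dₖaₖ − mₖ, dₖ₊₁ = (n − mₖ₊₁²)/dₖ, aₖ₊₁ = ⌊(a₀+mₖ₊₁)/dₖ₊₁⌋:
  k=1: m=17, d=4, a=8
  k=2: m=15, d=17, a=1
  k=3: m=2, d=17, a=1
  k=4: m=15, d=4, a=8
  k=5: m=17, d=1, a=34
d=1 and a=2a₀=34 at k=5, so the next step gives (m, d) = (17, 4) again — its k=1 value — and the period has length 5.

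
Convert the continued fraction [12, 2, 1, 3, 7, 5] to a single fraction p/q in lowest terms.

5081/411

Using pₖ = aₖpₖ₋₁ + pₖ₋₂ and qₖ = aₖqₖ₋₁ + qₖ₋₂:
  k=0: a=12, p=12, q=1
  k=1: a=2, p=25, q=2
  k=2: a=1, p=37, q=3
  k=3: a=3, p=136, q=11
  k=4: a=7, p=989, q=80
  k=5: a=5, p=5081, q=411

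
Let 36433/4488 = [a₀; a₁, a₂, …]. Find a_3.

36433 = 8·4488 + 529   →  a_0 = 8
4488 = 8·529 + 256   →  a_1 = 8
529 = 2·256 + 17   →  a_2 = 2
256 = 15·17 + 1   →  a_3 = 15

15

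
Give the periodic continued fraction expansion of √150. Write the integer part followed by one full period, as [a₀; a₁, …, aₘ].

a₀ = ⌊√150⌋ = 12.
With m₀=0, d₀=1 and mₖ₊₁ = dₖaₖ − mₖ, dₖ₊₁ = (n − mₖ₊₁²)/dₖ, aₖ₊₁ = ⌊(a₀+mₖ₊₁)/dₖ₊₁⌋:
  k=1: m=12, d=6, a=4
  k=2: m=12, d=1, a=24
d=1 and a=2a₀=24 at k=2, so the next step gives (m, d) = (12, 6) again — its k=1 value — and the period has length 2.

[12; 4, 24]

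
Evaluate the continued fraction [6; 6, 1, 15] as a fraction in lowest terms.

682/111

Using pₖ = aₖpₖ₋₁ + pₖ₋₂ and qₖ = aₖqₖ₋₁ + qₖ₋₂:
  k=0: a=6, p=6, q=1
  k=1: a=6, p=37, q=6
  k=2: a=1, p=43, q=7
  k=3: a=15, p=682, q=111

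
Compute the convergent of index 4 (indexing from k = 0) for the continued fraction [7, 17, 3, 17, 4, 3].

25803/3656

Using pₖ = aₖpₖ₋₁ + pₖ₋₂, qₖ = aₖqₖ₋₁ + qₖ₋₂ (with p₋₁=1, p₋₂=0, q₋₁=0, q₋₂=1):
  k=0: a=7, p=7, q=1
  k=1: a=17, p=120, q=17
  k=2: a=3, p=367, q=52
  k=3: a=17, p=6359, q=901
  k=4: a=4, p=25803, q=3656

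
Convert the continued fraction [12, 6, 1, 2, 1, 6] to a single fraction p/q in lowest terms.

2211/182

Fold from the inside: start with 6/1.
  1 + 1/6 = 7/6
  2 + 6/7 = 20/7
  1 + 7/20 = 27/20
  6 + 20/27 = 182/27
  12 + 27/182 = 2211/182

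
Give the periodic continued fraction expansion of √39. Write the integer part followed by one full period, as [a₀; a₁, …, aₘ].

a₀ = ⌊√39⌋ = 6.
With m₀=0, d₀=1 and mₖ₊₁ = dₖaₖ − mₖ, dₖ₊₁ = (n − mₖ₊₁²)/dₖ, aₖ₊₁ = ⌊(a₀+mₖ₊₁)/dₖ₊₁⌋:
  k=1: m=6, d=3, a=4
  k=2: m=6, d=1, a=12
d=1 and a=2a₀=12 at k=2, so the next step gives (m, d) = (6, 3) again — its k=1 value — and the period has length 2.

[6; 4, 12]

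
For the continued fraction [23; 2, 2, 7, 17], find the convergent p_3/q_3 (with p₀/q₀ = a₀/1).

866/37

Using pₖ = aₖpₖ₋₁ + pₖ₋₂, qₖ = aₖqₖ₋₁ + qₖ₋₂ (with p₋₁=1, p₋₂=0, q₋₁=0, q₋₂=1):
  k=0: a=23, p=23, q=1
  k=1: a=2, p=47, q=2
  k=2: a=2, p=117, q=5
  k=3: a=7, p=866, q=37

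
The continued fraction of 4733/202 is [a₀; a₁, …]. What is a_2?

3

4733 = 23·202 + 87   →  a_0 = 23
202 = 2·87 + 28   →  a_1 = 2
87 = 3·28 + 3   →  a_2 = 3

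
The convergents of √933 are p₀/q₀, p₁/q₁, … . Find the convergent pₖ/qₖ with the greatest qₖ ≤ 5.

√933 = [30; 1, 1, 5, 20, 5, 1, 1, 60, …] (period length 8).
Convergents:
  p_0/q_0 = 30/1
  p_1/q_1 = 31/1
  p_2/q_2 = 61/2
  p_3/q_3 = 336/11
q_2 = 2 ≤ 5 < 11 = q_3, so the answer is 61/2.

61/2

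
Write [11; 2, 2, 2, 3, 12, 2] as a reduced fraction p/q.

11974/1049

Using pₖ = aₖpₖ₋₁ + pₖ₋₂ and qₖ = aₖqₖ₋₁ + qₖ₋₂:
  k=0: a=11, p=11, q=1
  k=1: a=2, p=23, q=2
  k=2: a=2, p=57, q=5
  k=3: a=2, p=137, q=12
  k=4: a=3, p=468, q=41
  k=5: a=12, p=5753, q=504
  k=6: a=2, p=11974, q=1049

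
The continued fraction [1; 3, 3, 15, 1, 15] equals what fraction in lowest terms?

Fold from the inside: start with 15/1.
  1 + 1/15 = 16/15
  15 + 15/16 = 255/16
  3 + 16/255 = 781/255
  3 + 255/781 = 2598/781
  1 + 781/2598 = 3379/2598

3379/2598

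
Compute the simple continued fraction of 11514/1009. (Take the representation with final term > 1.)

[11; 2, 2, 3, 7, 8]

11514 = 11·1009 + 415
1009 = 2·415 + 179
415 = 2·179 + 57
179 = 3·57 + 8
57 = 7·8 + 1
8 = 8·1 + 0  (stop)
So 11514/1009 = [11; 2, 2, 3, 7, 8].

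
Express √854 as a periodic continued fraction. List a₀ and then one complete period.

[29; 4, 2, 11, 4, 11, 2, 4, 58]

a₀ = ⌊√854⌋ = 29.
With m₀=0, d₀=1 and mₖ₊₁ = dₖaₖ − mₖ, dₖ₊₁ = (n − mₖ₊₁²)/dₖ, aₖ₊₁ = ⌊(a₀+mₖ₊₁)/dₖ₊₁⌋:
  k=1: m=29, d=13, a=4
  k=2: m=23, d=25, a=2
  k=3: m=27, d=5, a=11
  k=4: m=28, d=14, a=4
  k=5: m=28, d=5, a=11
  k=6: m=27, d=25, a=2
  k=7: m=23, d=13, a=4
  k=8: m=29, d=1, a=58
d=1 and a=2a₀=58 at k=8, so the next step gives (m, d) = (29, 13) again — its k=1 value — and the period has length 8.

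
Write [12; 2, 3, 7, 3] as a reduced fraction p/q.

Using pₖ = aₖpₖ₋₁ + pₖ₋₂ and qₖ = aₖqₖ₋₁ + qₖ₋₂:
  k=0: a=12, p=12, q=1
  k=1: a=2, p=25, q=2
  k=2: a=3, p=87, q=7
  k=3: a=7, p=634, q=51
  k=4: a=3, p=1989, q=160

1989/160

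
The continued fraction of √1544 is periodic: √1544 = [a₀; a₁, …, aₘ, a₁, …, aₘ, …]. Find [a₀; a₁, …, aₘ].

[39; 3, 2, 2, 9, 2, 2, 3, 78]

a₀ = ⌊√1544⌋ = 39.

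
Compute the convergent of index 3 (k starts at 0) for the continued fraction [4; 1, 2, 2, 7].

33/7

Using pₖ = aₖpₖ₋₁ + pₖ₋₂, qₖ = aₖqₖ₋₁ + qₖ₋₂ (with p₋₁=1, p₋₂=0, q₋₁=0, q₋₂=1):
  k=0: a=4, p=4, q=1
  k=1: a=1, p=5, q=1
  k=2: a=2, p=14, q=3
  k=3: a=2, p=33, q=7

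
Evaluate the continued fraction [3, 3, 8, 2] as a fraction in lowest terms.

Using pₖ = aₖpₖ₋₁ + pₖ₋₂ and qₖ = aₖqₖ₋₁ + qₖ₋₂:
  k=0: a=3, p=3, q=1
  k=1: a=3, p=10, q=3
  k=2: a=8, p=83, q=25
  k=3: a=2, p=176, q=53

176/53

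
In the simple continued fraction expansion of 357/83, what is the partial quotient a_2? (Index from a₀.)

3

357 = 4·83 + 25   →  a_0 = 4
83 = 3·25 + 8   →  a_1 = 3
25 = 3·8 + 1   →  a_2 = 3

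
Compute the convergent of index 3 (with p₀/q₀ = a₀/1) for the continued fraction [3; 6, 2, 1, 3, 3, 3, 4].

60/19

Using pₖ = aₖpₖ₋₁ + pₖ₋₂, qₖ = aₖqₖ₋₁ + qₖ₋₂ (with p₋₁=1, p₋₂=0, q₋₁=0, q₋₂=1):
  k=0: a=3, p=3, q=1
  k=1: a=6, p=19, q=6
  k=2: a=2, p=41, q=13
  k=3: a=1, p=60, q=19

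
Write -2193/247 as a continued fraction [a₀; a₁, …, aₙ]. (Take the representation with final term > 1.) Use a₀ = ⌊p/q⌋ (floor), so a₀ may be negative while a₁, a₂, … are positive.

[-9; 8, 4, 3, 2]

-2193 = -9·247 + 30
247 = 8·30 + 7
30 = 4·7 + 2
7 = 3·2 + 1
2 = 2·1 + 0  (stop)
So -2193/247 = [-9; 8, 4, 3, 2].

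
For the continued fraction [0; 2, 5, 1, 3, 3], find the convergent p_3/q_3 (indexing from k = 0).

6/13

Using pₖ = aₖpₖ₋₁ + pₖ₋₂, qₖ = aₖqₖ₋₁ + qₖ₋₂ (with p₋₁=1, p₋₂=0, q₋₁=0, q₋₂=1):
  k=0: a=0, p=0, q=1
  k=1: a=2, p=1, q=2
  k=2: a=5, p=5, q=11
  k=3: a=1, p=6, q=13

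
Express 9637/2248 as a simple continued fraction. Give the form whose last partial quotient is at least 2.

[4; 3, 2, 16, 2, 9]

9637 = 4*2248 + 645
2248 = 3*645 + 313
645 = 2*313 + 19
313 = 16*19 + 9
19 = 2*9 + 1
9 = 9*1 + 0  (stop)
So 9637/2248 = [4; 3, 2, 16, 2, 9].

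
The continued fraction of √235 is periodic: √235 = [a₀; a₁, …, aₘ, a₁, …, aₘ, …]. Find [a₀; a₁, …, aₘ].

a₀ = ⌊√235⌋ = 15.
With m₀=0, d₀=1 and mₖ₊₁ = dₖaₖ − mₖ, dₖ₊₁ = (n − mₖ₊₁²)/dₖ, aₖ₊₁ = ⌊(a₀+mₖ₊₁)/dₖ₊₁⌋:
  k=1: m=15, d=10, a=3
  k=2: m=15, d=1, a=30
d=1 and a=2a₀=30 at k=2, so the next step gives (m, d) = (15, 10) again — its k=1 value — and the period has length 2.

[15; 3, 30]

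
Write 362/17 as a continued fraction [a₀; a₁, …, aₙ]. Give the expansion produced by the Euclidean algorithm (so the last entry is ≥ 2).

362 = 21*17 + 5
17 = 3*5 + 2
5 = 2*2 + 1
2 = 2*1 + 0  (stop)
So 362/17 = [21; 3, 2, 2].

[21; 3, 2, 2]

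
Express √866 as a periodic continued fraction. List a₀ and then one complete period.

[29; 2, 2, 1, 28, 1, 2, 2, 58]

a₀ = ⌊√866⌋ = 29.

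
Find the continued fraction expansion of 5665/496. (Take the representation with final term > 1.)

5665 = 11*496 + 209
496 = 2*209 + 78
209 = 2*78 + 53
78 = 1*53 + 25
53 = 2*25 + 3
25 = 8*3 + 1
3 = 3*1 + 0  (stop)
So 5665/496 = [11; 2, 2, 1, 2, 8, 3].

[11; 2, 2, 1, 2, 8, 3]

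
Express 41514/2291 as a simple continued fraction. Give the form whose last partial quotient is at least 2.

[18; 8, 3, 3, 13, 2]

41514 = 18*2291 + 276
2291 = 8*276 + 83
276 = 3*83 + 27
83 = 3*27 + 2
27 = 13*2 + 1
2 = 2*1 + 0  (stop)
So 41514/2291 = [18; 8, 3, 3, 13, 2].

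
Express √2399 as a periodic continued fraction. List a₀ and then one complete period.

[48; 1, 47, 1, 96]

a₀ = ⌊√2399⌋ = 48.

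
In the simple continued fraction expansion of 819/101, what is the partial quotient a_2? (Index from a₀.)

5

819 = 8·101 + 11   →  a_0 = 8
101 = 9·11 + 2   →  a_1 = 9
11 = 5·2 + 1   →  a_2 = 5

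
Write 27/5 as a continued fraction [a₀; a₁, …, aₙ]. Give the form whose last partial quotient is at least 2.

[5; 2, 2]

27 = 5×5 + 2
5 = 2×2 + 1
2 = 2×1 + 0  (stop)
So 27/5 = [5; 2, 2].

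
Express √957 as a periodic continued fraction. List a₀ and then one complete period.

a₀ = ⌊√957⌋ = 30.

[30; 1, 14, 2, 14, 1, 60]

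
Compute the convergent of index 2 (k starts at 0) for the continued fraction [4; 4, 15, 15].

Using pₖ = aₖpₖ₋₁ + pₖ₋₂, qₖ = aₖqₖ₋₁ + qₖ₋₂ (with p₋₁=1, p₋₂=0, q₋₁=0, q₋₂=1):
  k=0: a=4, p=4, q=1
  k=1: a=4, p=17, q=4
  k=2: a=15, p=259, q=61

259/61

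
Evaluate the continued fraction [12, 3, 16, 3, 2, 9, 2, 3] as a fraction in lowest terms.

296875/24084

Fold from the inside: start with 3/1.
  2 + 1/3 = 7/3
  9 + 3/7 = 66/7
  2 + 7/66 = 139/66
  3 + 66/139 = 483/139
  16 + 139/483 = 7867/483
  3 + 483/7867 = 24084/7867
  12 + 7867/24084 = 296875/24084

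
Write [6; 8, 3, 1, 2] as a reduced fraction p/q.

Fold from the inside: start with 2/1.
  1 + 1/2 = 3/2
  3 + 2/3 = 11/3
  8 + 3/11 = 91/11
  6 + 11/91 = 557/91

557/91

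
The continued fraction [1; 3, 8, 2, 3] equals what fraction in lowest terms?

243/184

Fold from the inside: start with 3/1.
  2 + 1/3 = 7/3
  8 + 3/7 = 59/7
  3 + 7/59 = 184/59
  1 + 59/184 = 243/184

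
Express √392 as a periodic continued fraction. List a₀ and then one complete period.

a₀ = ⌊√392⌋ = 19.

[19; 1, 3, 1, 38]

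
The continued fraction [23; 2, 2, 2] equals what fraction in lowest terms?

281/12

Using pₖ = aₖpₖ₋₁ + pₖ₋₂ and qₖ = aₖqₖ₋₁ + qₖ₋₂:
  k=0: a=23, p=23, q=1
  k=1: a=2, p=47, q=2
  k=2: a=2, p=117, q=5
  k=3: a=2, p=281, q=12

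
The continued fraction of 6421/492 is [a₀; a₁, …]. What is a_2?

6421 = 13·492 + 25   →  a_0 = 13
492 = 19·25 + 17   →  a_1 = 19
25 = 1·17 + 8   →  a_2 = 1

1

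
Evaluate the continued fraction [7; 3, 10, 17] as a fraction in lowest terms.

Fold from the inside: start with 17/1.
  10 + 1/17 = 171/17
  3 + 17/171 = 530/171
  7 + 171/530 = 3881/530

3881/530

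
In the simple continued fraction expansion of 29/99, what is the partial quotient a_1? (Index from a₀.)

29 = 0·99 + 29   →  a_0 = 0
99 = 3·29 + 12   →  a_1 = 3

3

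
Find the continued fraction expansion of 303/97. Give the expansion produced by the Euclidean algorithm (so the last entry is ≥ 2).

[3; 8, 12]

303 = 3·97 + 12
97 = 8·12 + 1
12 = 12·1 + 0  (stop)
So 303/97 = [3; 8, 12].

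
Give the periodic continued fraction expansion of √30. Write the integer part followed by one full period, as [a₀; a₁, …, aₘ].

[5; 2, 10]

a₀ = ⌊√30⌋ = 5.
With m₀=0, d₀=1 and mₖ₊₁ = dₖaₖ − mₖ, dₖ₊₁ = (n − mₖ₊₁²)/dₖ, aₖ₊₁ = ⌊(a₀+mₖ₊₁)/dₖ₊₁⌋:
  k=1: m=5, d=5, a=2
  k=2: m=5, d=1, a=10
d=1 and a=2a₀=10 at k=2, so the next step gives (m, d) = (5, 5) again — its k=1 value — and the period has length 2.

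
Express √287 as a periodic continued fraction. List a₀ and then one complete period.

[16; 1, 15, 1, 32]

a₀ = ⌊√287⌋ = 16.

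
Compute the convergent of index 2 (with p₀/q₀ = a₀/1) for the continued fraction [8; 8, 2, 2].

138/17

Using pₖ = aₖpₖ₋₁ + pₖ₋₂, qₖ = aₖqₖ₋₁ + qₖ₋₂ (with p₋₁=1, p₋₂=0, q₋₁=0, q₋₂=1):
  k=0: a=8, p=8, q=1
  k=1: a=8, p=65, q=8
  k=2: a=2, p=138, q=17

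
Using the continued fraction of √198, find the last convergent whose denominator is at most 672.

5530/393

√198 = [14; 14, 28, …] (period length 2).
Convergents:
  p_0/q_0 = 14/1
  p_1/q_1 = 197/14
  p_2/q_2 = 5530/393
  p_3/q_3 = 77617/5516
q_2 = 393 ≤ 672 < 5516 = q_3, so the answer is 5530/393.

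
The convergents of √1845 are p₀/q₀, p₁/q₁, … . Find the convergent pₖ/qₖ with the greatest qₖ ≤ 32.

902/21

√1845 = [42; 1, 20, 2, 20, 1, 84, …] (period length 6).
Convergents:
  p_0/q_0 = 42/1
  p_1/q_1 = 43/1
  p_2/q_2 = 902/21
  p_3/q_3 = 1847/43
q_2 = 21 ≤ 32 < 43 = q_3, so the answer is 902/21.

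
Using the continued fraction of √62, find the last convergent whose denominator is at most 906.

6937/881

√62 = [7; 1, 6, 1, 14, …] (period length 4).
Convergents:
  p_0/q_0 = 7/1
  p_1/q_1 = 8/1
  p_2/q_2 = 55/7
  p_3/q_3 = 63/8
  p_4/q_4 = 937/119
  p_5/q_5 = 1000/127
  p_6/q_6 = 6937/881
  p_7/q_7 = 7937/1008
q_6 = 881 ≤ 906 < 1008 = q_7, so the answer is 6937/881.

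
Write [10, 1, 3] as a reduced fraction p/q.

43/4

Fold from the inside: start with 3/1.
  1 + 1/3 = 4/3
  10 + 3/4 = 43/4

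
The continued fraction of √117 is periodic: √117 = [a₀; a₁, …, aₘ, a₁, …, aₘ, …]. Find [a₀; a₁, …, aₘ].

a₀ = ⌊√117⌋ = 10.
With m₀=0, d₀=1 and mₖ₊₁ = dₖaₖ − mₖ, dₖ₊₁ = (n − mₖ₊₁²)/dₖ, aₖ₊₁ = ⌊(a₀+mₖ₊₁)/dₖ₊₁⌋:
  k=1: m=10, d=17, a=1
  k=2: m=7, d=4, a=4
  k=3: m=9, d=9, a=2
  k=4: m=9, d=4, a=4
  k=5: m=7, d=17, a=1
  k=6: m=10, d=1, a=20
d=1 and a=2a₀=20 at k=6, so the next step gives (m, d) = (10, 17) again — its k=1 value — and the period has length 6.

[10; 1, 4, 2, 4, 1, 20]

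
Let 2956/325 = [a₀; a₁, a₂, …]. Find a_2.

2956 = 9·325 + 31   →  a_0 = 9
325 = 10·31 + 15   →  a_1 = 10
31 = 2·15 + 1   →  a_2 = 2

2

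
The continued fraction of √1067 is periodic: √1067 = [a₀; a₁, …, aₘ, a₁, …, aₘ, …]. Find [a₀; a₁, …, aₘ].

a₀ = ⌊√1067⌋ = 32.
With m₀=0, d₀=1 and mₖ₊₁ = dₖaₖ − mₖ, dₖ₊₁ = (n − mₖ₊₁²)/dₖ, aₖ₊₁ = ⌊(a₀+mₖ₊₁)/dₖ₊₁⌋:
  k=1: m=32, d=43, a=1
  k=2: m=11, d=22, a=1
  k=3: m=11, d=43, a=1
  k=4: m=32, d=1, a=64
d=1 and a=2a₀=64 at k=4, so the next step gives (m, d) = (32, 43) again — its k=1 value — and the period has length 4.

[32; 1, 1, 1, 64]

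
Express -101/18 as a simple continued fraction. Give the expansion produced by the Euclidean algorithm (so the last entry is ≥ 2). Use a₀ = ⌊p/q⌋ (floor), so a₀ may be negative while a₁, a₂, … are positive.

[-6; 2, 1, 1, 3]

-101 = -6×18 + 7
18 = 2×7 + 4
7 = 1×4 + 3
4 = 1×3 + 1
3 = 3×1 + 0  (stop)
So -101/18 = [-6; 2, 1, 1, 3].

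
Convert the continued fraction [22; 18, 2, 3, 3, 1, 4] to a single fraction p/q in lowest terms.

Fold from the inside: start with 4/1.
  1 + 1/4 = 5/4
  3 + 4/5 = 19/5
  3 + 5/19 = 62/19
  2 + 19/62 = 143/62
  18 + 62/143 = 2636/143
  22 + 143/2636 = 58135/2636

58135/2636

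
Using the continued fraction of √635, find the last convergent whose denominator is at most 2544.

31751/1260

√635 = [25; 5, 50, …] (period length 2).
Convergents:
  p_0/q_0 = 25/1
  p_1/q_1 = 126/5
  p_2/q_2 = 6325/251
  p_3/q_3 = 31751/1260
  p_4/q_4 = 1593875/63251
q_3 = 1260 ≤ 2544 < 63251 = q_4, so the answer is 31751/1260.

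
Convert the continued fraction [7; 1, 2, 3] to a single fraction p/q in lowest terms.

77/10

Fold from the inside: start with 3/1.
  2 + 1/3 = 7/3
  1 + 3/7 = 10/7
  7 + 7/10 = 77/10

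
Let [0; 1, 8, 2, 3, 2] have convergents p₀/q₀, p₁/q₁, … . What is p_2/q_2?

8/9

Using pₖ = aₖpₖ₋₁ + pₖ₋₂, qₖ = aₖqₖ₋₁ + qₖ₋₂ (with p₋₁=1, p₋₂=0, q₋₁=0, q₋₂=1):
  k=0: a=0, p=0, q=1
  k=1: a=1, p=1, q=1
  k=2: a=8, p=8, q=9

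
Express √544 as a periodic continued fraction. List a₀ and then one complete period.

a₀ = ⌊√544⌋ = 23.
With m₀=0, d₀=1 and mₖ₊₁ = dₖaₖ − mₖ, dₖ₊₁ = (n − mₖ₊₁²)/dₖ, aₖ₊₁ = ⌊(a₀+mₖ₊₁)/dₖ₊₁⌋:
  k=1: m=23, d=15, a=3
  k=2: m=22, d=4, a=11
  k=3: m=22, d=15, a=3
  k=4: m=23, d=1, a=46
d=1 and a=2a₀=46 at k=4, so the next step gives (m, d) = (23, 15) again — its k=1 value — and the period has length 4.

[23; 3, 11, 3, 46]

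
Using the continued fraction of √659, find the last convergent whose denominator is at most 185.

√659 = [25; 1, 2, 25, 2, 1, 50, …] (period length 6).
Convergents:
  p_0/q_0 = 25/1
  p_1/q_1 = 26/1
  p_2/q_2 = 77/3
  p_3/q_3 = 1951/76
  p_4/q_4 = 3979/155
  p_5/q_5 = 5930/231
q_4 = 155 ≤ 185 < 231 = q_5, so the answer is 3979/155.

3979/155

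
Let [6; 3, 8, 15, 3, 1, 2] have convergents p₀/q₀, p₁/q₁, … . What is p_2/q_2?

Using pₖ = aₖpₖ₋₁ + pₖ₋₂, qₖ = aₖqₖ₋₁ + qₖ₋₂ (with p₋₁=1, p₋₂=0, q₋₁=0, q₋₂=1):
  k=0: a=6, p=6, q=1
  k=1: a=3, p=19, q=3
  k=2: a=8, p=158, q=25

158/25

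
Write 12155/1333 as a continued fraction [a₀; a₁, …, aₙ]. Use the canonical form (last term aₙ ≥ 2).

[9; 8, 2, 3, 2, 4, 2]

12155 = 9·1333 + 158
1333 = 8·158 + 69
158 = 2·69 + 20
69 = 3·20 + 9
20 = 2·9 + 2
9 = 4·2 + 1
2 = 2·1 + 0  (stop)
So 12155/1333 = [9; 8, 2, 3, 2, 4, 2].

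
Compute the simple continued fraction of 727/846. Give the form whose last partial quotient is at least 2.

[0; 1, 6, 9, 6, 2]

727 = 0*846 + 727
846 = 1*727 + 119
727 = 6*119 + 13
119 = 9*13 + 2
13 = 6*2 + 1
2 = 2*1 + 0  (stop)
So 727/846 = [0; 1, 6, 9, 6, 2].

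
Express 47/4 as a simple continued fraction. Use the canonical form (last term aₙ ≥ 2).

47 = 11*4 + 3
4 = 1*3 + 1
3 = 3*1 + 0  (stop)
So 47/4 = [11; 1, 3].

[11; 1, 3]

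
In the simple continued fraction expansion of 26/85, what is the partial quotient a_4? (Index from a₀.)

2

26 = 0·85 + 26   →  a_0 = 0
85 = 3·26 + 7   →  a_1 = 3
26 = 3·7 + 5   →  a_2 = 3
7 = 1·5 + 2   →  a_3 = 1
5 = 2·2 + 1   →  a_4 = 2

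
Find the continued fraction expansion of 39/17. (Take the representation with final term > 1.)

[2; 3, 2, 2]

39 = 2*17 + 5
17 = 3*5 + 2
5 = 2*2 + 1
2 = 2*1 + 0  (stop)
So 39/17 = [2; 3, 2, 2].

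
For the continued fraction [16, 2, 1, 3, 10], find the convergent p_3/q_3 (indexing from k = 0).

Using pₖ = aₖpₖ₋₁ + pₖ₋₂, qₖ = aₖqₖ₋₁ + qₖ₋₂ (with p₋₁=1, p₋₂=0, q₋₁=0, q₋₂=1):
  k=0: a=16, p=16, q=1
  k=1: a=2, p=33, q=2
  k=2: a=1, p=49, q=3
  k=3: a=3, p=180, q=11

180/11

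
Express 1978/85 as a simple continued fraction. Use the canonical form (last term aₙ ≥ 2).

1978 = 23·85 + 23
85 = 3·23 + 16
23 = 1·16 + 7
16 = 2·7 + 2
7 = 3·2 + 1
2 = 2·1 + 0  (stop)
So 1978/85 = [23; 3, 1, 2, 3, 2].

[23; 3, 1, 2, 3, 2]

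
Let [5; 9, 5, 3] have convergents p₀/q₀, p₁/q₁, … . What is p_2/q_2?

Using pₖ = aₖpₖ₋₁ + pₖ₋₂, qₖ = aₖqₖ₋₁ + qₖ₋₂ (with p₋₁=1, p₋₂=0, q₋₁=0, q₋₂=1):
  k=0: a=5, p=5, q=1
  k=1: a=9, p=46, q=9
  k=2: a=5, p=235, q=46

235/46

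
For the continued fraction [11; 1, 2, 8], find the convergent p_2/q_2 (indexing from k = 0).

Using pₖ = aₖpₖ₋₁ + pₖ₋₂, qₖ = aₖqₖ₋₁ + qₖ₋₂ (with p₋₁=1, p₋₂=0, q₋₁=0, q₋₂=1):
  k=0: a=11, p=11, q=1
  k=1: a=1, p=12, q=1
  k=2: a=2, p=35, q=3

35/3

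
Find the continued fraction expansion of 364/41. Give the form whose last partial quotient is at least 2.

364 = 8*41 + 36
41 = 1*36 + 5
36 = 7*5 + 1
5 = 5*1 + 0  (stop)
So 364/41 = [8; 1, 7, 5].

[8; 1, 7, 5]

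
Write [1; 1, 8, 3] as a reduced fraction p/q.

53/28

Fold from the inside: start with 3/1.
  8 + 1/3 = 25/3
  1 + 3/25 = 28/25
  1 + 25/28 = 53/28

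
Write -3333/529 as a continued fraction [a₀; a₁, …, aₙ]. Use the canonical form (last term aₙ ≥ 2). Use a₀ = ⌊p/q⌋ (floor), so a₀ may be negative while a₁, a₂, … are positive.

[-7; 1, 2, 3, 17, 3]

-3333 = -7×529 + 370
529 = 1×370 + 159
370 = 2×159 + 52
159 = 3×52 + 3
52 = 17×3 + 1
3 = 3×1 + 0  (stop)
So -3333/529 = [-7; 1, 2, 3, 17, 3].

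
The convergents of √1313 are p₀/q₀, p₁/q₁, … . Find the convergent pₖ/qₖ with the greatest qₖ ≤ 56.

√1313 = [36; 4, 4, 72, …] (period length 3).
Convergents:
  p_0/q_0 = 36/1
  p_1/q_1 = 145/4
  p_2/q_2 = 616/17
  p_3/q_3 = 44497/1228
q_2 = 17 ≤ 56 < 1228 = q_3, so the answer is 616/17.

616/17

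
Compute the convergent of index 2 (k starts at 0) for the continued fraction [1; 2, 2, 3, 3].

Using pₖ = aₖpₖ₋₁ + pₖ₋₂, qₖ = aₖqₖ₋₁ + qₖ₋₂ (with p₋₁=1, p₋₂=0, q₋₁=0, q₋₂=1):
  k=0: a=1, p=1, q=1
  k=1: a=2, p=3, q=2
  k=2: a=2, p=7, q=5

7/5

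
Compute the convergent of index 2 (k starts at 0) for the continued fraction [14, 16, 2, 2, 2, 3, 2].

464/33

Using pₖ = aₖpₖ₋₁ + pₖ₋₂, qₖ = aₖqₖ₋₁ + qₖ₋₂ (with p₋₁=1, p₋₂=0, q₋₁=0, q₋₂=1):
  k=0: a=14, p=14, q=1
  k=1: a=16, p=225, q=16
  k=2: a=2, p=464, q=33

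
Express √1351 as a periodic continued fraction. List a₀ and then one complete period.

a₀ = ⌊√1351⌋ = 36.
With m₀=0, d₀=1 and mₖ₊₁ = dₖaₖ − mₖ, dₖ₊₁ = (n − mₖ₊₁²)/dₖ, aₖ₊₁ = ⌊(a₀+mₖ₊₁)/dₖ₊₁⌋:
  k=1: m=36, d=55, a=1
  k=2: m=19, d=18, a=3
  k=3: m=35, d=7, a=10
  k=4: m=35, d=18, a=3
  k=5: m=19, d=55, a=1
  k=6: m=36, d=1, a=72
d=1 and a=2a₀=72 at k=6, so the next step gives (m, d) = (36, 55) again — its k=1 value — and the period has length 6.

[36; 1, 3, 10, 3, 1, 72]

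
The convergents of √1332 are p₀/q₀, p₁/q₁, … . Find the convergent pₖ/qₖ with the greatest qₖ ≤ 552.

√1332 = [36; 2, 72, …] (period length 2).
Convergents:
  p_0/q_0 = 36/1
  p_1/q_1 = 73/2
  p_2/q_2 = 5292/145
  p_3/q_3 = 10657/292
  p_4/q_4 = 772596/21169
q_3 = 292 ≤ 552 < 21169 = q_4, so the answer is 10657/292.

10657/292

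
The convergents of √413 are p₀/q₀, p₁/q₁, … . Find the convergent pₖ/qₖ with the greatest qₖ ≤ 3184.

√413 = [20; 3, 9, 1, 4, 1, 9, 3, 40, …] (period length 8).
Convergents:
  p_0/q_0 = 20/1
  p_1/q_1 = 61/3
  p_2/q_2 = 569/28
  p_3/q_3 = 630/31
  p_4/q_4 = 3089/152
  p_5/q_5 = 3719/183
  p_6/q_6 = 36560/1799
  p_7/q_7 = 113399/5580
q_6 = 1799 ≤ 3184 < 5580 = q_7, so the answer is 36560/1799.

36560/1799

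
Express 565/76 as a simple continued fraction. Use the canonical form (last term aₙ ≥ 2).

565 = 7*76 + 33
76 = 2*33 + 10
33 = 3*10 + 3
10 = 3*3 + 1
3 = 3*1 + 0  (stop)
So 565/76 = [7; 2, 3, 3, 3].

[7; 2, 3, 3, 3]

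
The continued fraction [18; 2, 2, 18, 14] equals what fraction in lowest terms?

Fold from the inside: start with 14/1.
  18 + 1/14 = 253/14
  2 + 14/253 = 520/253
  2 + 253/520 = 1293/520
  18 + 520/1293 = 23794/1293

23794/1293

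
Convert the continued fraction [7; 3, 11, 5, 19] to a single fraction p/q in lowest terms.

Using pₖ = aₖpₖ₋₁ + pₖ₋₂ and qₖ = aₖqₖ₋₁ + qₖ₋₂:
  k=0: a=7, p=7, q=1
  k=1: a=3, p=22, q=3
  k=2: a=11, p=249, q=34
  k=3: a=5, p=1267, q=173
  k=4: a=19, p=24322, q=3321

24322/3321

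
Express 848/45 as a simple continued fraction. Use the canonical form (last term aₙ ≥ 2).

848 = 18*45 + 38
45 = 1*38 + 7
38 = 5*7 + 3
7 = 2*3 + 1
3 = 3*1 + 0  (stop)
So 848/45 = [18; 1, 5, 2, 3].

[18; 1, 5, 2, 3]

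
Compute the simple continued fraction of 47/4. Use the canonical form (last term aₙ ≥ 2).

[11; 1, 3]

47 = 11·4 + 3
4 = 1·3 + 1
3 = 3·1 + 0  (stop)
So 47/4 = [11; 1, 3].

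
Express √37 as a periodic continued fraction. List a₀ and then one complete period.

a₀ = ⌊√37⌋ = 6.
With m₀=0, d₀=1 and mₖ₊₁ = dₖaₖ − mₖ, dₖ₊₁ = (n − mₖ₊₁²)/dₖ, aₖ₊₁ = ⌊(a₀+mₖ₊₁)/dₖ₊₁⌋:
  k=1: m=6, d=1, a=12
d=1 and a=2a₀=12 at k=1, so the next step gives (m, d) = (6, 1) again — its k=1 value — and the period has length 1.

[6; 12]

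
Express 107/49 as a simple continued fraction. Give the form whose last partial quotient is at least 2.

107 = 2*49 + 9
49 = 5*9 + 4
9 = 2*4 + 1
4 = 4*1 + 0  (stop)
So 107/49 = [2; 5, 2, 4].

[2; 5, 2, 4]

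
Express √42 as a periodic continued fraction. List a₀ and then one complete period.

a₀ = ⌊√42⌋ = 6.
With m₀=0, d₀=1 and mₖ₊₁ = dₖaₖ − mₖ, dₖ₊₁ = (n − mₖ₊₁²)/dₖ, aₖ₊₁ = ⌊(a₀+mₖ₊₁)/dₖ₊₁⌋:
  k=1: m=6, d=6, a=2
  k=2: m=6, d=1, a=12
d=1 and a=2a₀=12 at k=2, so the next step gives (m, d) = (6, 6) again — its k=1 value — and the period has length 2.

[6; 2, 12]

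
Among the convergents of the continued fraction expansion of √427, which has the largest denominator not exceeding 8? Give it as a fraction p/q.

√427 = [20; 1, 1, 1, 40, …] (period length 4).
Convergents:
  p_0/q_0 = 20/1
  p_1/q_1 = 21/1
  p_2/q_2 = 41/2
  p_3/q_3 = 62/3
  p_4/q_4 = 2521/122
q_3 = 3 ≤ 8 < 122 = q_4, so the answer is 62/3.

62/3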